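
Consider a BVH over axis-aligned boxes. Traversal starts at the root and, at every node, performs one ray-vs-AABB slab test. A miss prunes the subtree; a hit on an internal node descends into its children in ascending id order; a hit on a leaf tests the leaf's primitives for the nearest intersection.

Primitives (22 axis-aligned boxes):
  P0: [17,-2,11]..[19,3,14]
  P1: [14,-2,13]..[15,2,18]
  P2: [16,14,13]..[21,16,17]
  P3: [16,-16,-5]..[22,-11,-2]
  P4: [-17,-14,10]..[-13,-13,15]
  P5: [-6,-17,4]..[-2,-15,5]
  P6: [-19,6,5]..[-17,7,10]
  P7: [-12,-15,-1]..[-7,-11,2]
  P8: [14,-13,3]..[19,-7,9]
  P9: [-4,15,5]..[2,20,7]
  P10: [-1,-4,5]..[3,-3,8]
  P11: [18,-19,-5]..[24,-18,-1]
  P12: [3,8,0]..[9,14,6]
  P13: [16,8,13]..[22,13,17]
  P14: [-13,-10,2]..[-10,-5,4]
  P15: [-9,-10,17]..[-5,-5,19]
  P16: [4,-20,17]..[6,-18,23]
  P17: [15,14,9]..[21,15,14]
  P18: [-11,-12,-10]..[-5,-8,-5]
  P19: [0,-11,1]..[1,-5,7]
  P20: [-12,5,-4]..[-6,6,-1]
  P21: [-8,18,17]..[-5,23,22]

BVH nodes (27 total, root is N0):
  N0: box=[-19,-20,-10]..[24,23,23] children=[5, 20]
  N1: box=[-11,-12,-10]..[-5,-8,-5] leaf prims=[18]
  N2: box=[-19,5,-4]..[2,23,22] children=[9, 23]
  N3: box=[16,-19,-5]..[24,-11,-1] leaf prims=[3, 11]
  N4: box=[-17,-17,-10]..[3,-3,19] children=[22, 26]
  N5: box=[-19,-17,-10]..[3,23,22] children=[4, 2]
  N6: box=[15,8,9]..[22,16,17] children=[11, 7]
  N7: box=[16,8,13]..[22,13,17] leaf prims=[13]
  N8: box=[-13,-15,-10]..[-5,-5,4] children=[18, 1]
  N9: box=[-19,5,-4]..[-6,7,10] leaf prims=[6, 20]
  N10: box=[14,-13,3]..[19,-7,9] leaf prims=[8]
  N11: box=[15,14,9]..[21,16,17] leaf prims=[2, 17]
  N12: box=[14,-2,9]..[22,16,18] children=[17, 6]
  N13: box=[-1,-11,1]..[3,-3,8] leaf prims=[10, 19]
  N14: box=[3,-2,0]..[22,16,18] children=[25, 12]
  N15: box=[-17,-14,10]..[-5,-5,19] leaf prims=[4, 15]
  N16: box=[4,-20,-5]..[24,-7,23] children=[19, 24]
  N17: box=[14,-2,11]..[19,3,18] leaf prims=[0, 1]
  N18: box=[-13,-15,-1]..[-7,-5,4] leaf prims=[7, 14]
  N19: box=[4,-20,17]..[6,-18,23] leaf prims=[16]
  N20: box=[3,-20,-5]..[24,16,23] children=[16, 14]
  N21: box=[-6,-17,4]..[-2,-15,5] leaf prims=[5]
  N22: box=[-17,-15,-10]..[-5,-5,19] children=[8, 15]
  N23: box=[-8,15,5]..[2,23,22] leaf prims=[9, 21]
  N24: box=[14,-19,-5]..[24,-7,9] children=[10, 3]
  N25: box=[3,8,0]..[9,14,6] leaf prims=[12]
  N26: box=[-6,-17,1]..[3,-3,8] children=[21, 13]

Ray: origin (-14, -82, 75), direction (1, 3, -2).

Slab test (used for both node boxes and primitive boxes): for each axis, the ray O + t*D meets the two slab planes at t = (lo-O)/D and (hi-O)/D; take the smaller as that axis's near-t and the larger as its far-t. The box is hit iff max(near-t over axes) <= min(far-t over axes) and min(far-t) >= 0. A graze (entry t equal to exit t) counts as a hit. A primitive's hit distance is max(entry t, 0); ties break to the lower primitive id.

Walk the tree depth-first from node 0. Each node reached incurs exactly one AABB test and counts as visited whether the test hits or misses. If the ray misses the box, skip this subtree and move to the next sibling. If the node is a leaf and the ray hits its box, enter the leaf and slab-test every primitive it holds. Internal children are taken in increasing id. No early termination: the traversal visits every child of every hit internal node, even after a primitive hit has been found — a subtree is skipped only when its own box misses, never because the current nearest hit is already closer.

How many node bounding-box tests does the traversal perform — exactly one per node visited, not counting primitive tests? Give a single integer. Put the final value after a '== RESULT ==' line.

Walk:
N0 x:[-5,38] y:[62/3,35] z:[26,85/2] -> hit [26,35], descend [5, 20]
  N5 x:[-5,17] y:[65/3,35] z:[53/2,85/2] -> miss, prune
  N20 x:[17,38] y:[62/3,98/3] z:[26,40] -> hit [26,98/3], descend [14, 16]
    N14 x:[17,36] y:[80/3,98/3] z:[57/2,75/2] -> hit [57/2,98/3], descend [12, 25]
      N12 x:[28,36] y:[80/3,98/3] z:[57/2,33] -> hit [57/2,98/3], descend [6, 17]
        N6 x:[29,36] y:[30,98/3] z:[29,33] -> hit [30,98/3], descend [7, 11]
          N7 x:[30,36] y:[30,95/3] z:[29,31] -> hit [30,31] leaf, test {P13@t=30}
          N11 x:[29,35] y:[32,98/3] z:[29,33] -> hit [32,98/3] leaf, test {P2(miss), P17@t=32}
        N17 x:[28,33] y:[80/3,85/3] z:[57/2,32] -> miss, prune
      N25 x:[17,23] y:[30,32] z:[69/2,75/2] -> miss, prune
    N16 x:[18,38] y:[62/3,25] z:[26,40] -> miss, prune

order=[0, 5, 20, 14, 12, 6, 7, 11, 17, 25, 16]  |boxes|=11  |leaves|=2  hit=P13

== RESULT ==
11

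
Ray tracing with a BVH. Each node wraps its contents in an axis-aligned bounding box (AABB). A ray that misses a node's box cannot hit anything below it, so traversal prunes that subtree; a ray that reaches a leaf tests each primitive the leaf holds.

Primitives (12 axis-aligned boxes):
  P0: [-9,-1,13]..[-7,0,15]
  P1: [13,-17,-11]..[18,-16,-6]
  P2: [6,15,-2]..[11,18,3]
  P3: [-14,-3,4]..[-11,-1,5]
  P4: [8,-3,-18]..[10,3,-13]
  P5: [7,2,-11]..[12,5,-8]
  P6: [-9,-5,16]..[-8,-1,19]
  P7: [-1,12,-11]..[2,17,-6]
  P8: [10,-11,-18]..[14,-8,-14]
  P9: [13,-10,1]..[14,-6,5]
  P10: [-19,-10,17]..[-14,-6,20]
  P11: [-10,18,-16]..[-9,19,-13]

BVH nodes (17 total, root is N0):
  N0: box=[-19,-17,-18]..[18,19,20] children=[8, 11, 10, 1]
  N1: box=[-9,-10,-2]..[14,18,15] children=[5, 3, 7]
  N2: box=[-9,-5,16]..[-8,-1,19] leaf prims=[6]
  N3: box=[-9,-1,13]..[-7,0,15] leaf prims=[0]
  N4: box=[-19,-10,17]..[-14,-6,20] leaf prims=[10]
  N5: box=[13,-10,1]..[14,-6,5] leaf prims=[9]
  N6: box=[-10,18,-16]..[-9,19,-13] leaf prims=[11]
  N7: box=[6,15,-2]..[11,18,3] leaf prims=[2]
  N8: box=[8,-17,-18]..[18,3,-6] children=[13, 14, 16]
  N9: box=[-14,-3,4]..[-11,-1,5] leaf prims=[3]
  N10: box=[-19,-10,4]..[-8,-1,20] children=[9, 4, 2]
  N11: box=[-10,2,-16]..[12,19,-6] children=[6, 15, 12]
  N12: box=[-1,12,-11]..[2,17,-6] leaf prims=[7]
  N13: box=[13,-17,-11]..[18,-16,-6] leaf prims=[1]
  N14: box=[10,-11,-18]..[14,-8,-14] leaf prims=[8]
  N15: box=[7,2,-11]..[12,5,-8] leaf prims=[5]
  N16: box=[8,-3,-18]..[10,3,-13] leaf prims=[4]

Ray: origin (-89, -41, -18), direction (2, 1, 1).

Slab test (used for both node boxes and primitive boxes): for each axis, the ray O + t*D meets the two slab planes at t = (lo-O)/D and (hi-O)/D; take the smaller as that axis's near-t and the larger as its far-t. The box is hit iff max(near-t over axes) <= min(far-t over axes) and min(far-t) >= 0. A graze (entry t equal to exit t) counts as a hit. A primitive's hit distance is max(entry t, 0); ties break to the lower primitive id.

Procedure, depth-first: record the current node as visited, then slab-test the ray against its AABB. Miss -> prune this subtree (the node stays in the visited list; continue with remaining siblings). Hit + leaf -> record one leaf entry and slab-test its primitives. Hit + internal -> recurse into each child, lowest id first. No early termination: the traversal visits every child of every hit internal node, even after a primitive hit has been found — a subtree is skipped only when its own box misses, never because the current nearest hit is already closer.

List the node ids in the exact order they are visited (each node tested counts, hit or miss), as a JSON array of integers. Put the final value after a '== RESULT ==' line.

Walk:
N0 x:[35,107/2] y:[24,60] z:[0,38] -> hit [35,38], descend [1, 8, 10, 11]
  N1 x:[40,103/2] y:[31,59] z:[16,33] -> miss, prune
  N8 x:[97/2,107/2] y:[24,44] z:[0,12] -> miss, prune
  N10 x:[35,81/2] y:[31,40] z:[22,38] -> hit [35,38], descend [2, 4, 9]
    N2 x:[40,81/2] y:[36,40] z:[34,37] -> miss, prune
    N4 x:[35,75/2] y:[31,35] z:[35,38] -> hit [35,35] leaf, test {P10@t=35}
    N9 x:[75/2,39] y:[38,40] z:[22,23] -> miss, prune
  N11 x:[79/2,101/2] y:[43,60] z:[2,12] -> miss, prune

8 AABB tests over nodes [0, 1, 8, 10, 2, 4, 9, 11]; 1 leaf entered; closest P10.

== RESULT ==
[0, 1, 8, 10, 2, 4, 9, 11]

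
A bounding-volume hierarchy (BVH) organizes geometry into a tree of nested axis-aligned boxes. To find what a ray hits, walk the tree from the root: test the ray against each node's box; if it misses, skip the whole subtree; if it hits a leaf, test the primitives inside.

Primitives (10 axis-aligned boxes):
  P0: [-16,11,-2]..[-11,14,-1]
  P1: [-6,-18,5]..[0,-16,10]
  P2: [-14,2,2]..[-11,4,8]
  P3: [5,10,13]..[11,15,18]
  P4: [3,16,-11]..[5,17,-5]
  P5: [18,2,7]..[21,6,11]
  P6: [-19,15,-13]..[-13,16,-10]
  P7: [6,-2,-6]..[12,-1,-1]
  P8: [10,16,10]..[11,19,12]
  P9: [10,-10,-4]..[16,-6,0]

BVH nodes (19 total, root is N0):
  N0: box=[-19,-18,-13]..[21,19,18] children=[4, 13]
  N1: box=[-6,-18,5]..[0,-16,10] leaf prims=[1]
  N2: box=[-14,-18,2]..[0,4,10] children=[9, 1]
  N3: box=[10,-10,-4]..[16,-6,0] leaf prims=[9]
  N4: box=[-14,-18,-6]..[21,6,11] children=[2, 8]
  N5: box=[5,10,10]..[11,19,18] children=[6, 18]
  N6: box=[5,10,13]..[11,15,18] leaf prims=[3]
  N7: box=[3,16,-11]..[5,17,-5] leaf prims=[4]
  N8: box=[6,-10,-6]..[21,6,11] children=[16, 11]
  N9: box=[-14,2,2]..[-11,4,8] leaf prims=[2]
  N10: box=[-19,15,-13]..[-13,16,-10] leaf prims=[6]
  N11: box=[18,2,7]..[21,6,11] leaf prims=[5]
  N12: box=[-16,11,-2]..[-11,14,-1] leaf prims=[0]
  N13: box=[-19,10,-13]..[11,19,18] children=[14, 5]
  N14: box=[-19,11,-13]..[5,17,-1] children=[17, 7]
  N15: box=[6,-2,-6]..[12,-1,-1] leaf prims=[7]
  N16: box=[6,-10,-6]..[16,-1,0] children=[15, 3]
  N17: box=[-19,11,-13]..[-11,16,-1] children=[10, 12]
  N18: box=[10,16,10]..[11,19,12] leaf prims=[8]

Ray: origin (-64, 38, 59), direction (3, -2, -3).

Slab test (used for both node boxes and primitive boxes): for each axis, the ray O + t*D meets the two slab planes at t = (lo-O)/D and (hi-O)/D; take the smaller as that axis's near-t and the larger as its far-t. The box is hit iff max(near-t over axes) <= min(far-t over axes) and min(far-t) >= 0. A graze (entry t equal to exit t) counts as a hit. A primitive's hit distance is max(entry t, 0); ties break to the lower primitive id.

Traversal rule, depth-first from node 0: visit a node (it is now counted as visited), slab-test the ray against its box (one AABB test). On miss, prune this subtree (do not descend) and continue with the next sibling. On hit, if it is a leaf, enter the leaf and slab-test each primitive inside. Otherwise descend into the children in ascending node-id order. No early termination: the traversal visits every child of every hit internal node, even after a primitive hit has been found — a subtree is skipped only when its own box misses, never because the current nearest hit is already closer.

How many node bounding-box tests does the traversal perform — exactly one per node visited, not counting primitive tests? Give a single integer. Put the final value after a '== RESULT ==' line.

Traverse from the root:
N0 x:[15,85/3] y:[19/2,28] z:[41/3,24] -> hit [15,24], descend [4, 13]
  N4 x:[50/3,85/3] y:[16,28] z:[16,65/3] -> hit [50/3,65/3], descend [2, 8]
    N2 x:[50/3,64/3] y:[17,28] z:[49/3,19] -> hit [17,19], descend [1, 9]
      N1 x:[58/3,64/3] y:[27,28] z:[49/3,18] -> miss, prune
      N9 x:[50/3,53/3] y:[17,18] z:[17,19] -> hit [17,53/3] leaf, test {P2@t=17}
    N8 x:[70/3,85/3] y:[16,24] z:[16,65/3] -> miss, prune
  N13 x:[15,25] y:[19/2,14] z:[41/3,24] -> miss, prune

Visited [0, 4, 2, 1, 9, 8, 13]. Tests: 7 box, 1 leaf. Nearest: P2.

== RESULT ==
7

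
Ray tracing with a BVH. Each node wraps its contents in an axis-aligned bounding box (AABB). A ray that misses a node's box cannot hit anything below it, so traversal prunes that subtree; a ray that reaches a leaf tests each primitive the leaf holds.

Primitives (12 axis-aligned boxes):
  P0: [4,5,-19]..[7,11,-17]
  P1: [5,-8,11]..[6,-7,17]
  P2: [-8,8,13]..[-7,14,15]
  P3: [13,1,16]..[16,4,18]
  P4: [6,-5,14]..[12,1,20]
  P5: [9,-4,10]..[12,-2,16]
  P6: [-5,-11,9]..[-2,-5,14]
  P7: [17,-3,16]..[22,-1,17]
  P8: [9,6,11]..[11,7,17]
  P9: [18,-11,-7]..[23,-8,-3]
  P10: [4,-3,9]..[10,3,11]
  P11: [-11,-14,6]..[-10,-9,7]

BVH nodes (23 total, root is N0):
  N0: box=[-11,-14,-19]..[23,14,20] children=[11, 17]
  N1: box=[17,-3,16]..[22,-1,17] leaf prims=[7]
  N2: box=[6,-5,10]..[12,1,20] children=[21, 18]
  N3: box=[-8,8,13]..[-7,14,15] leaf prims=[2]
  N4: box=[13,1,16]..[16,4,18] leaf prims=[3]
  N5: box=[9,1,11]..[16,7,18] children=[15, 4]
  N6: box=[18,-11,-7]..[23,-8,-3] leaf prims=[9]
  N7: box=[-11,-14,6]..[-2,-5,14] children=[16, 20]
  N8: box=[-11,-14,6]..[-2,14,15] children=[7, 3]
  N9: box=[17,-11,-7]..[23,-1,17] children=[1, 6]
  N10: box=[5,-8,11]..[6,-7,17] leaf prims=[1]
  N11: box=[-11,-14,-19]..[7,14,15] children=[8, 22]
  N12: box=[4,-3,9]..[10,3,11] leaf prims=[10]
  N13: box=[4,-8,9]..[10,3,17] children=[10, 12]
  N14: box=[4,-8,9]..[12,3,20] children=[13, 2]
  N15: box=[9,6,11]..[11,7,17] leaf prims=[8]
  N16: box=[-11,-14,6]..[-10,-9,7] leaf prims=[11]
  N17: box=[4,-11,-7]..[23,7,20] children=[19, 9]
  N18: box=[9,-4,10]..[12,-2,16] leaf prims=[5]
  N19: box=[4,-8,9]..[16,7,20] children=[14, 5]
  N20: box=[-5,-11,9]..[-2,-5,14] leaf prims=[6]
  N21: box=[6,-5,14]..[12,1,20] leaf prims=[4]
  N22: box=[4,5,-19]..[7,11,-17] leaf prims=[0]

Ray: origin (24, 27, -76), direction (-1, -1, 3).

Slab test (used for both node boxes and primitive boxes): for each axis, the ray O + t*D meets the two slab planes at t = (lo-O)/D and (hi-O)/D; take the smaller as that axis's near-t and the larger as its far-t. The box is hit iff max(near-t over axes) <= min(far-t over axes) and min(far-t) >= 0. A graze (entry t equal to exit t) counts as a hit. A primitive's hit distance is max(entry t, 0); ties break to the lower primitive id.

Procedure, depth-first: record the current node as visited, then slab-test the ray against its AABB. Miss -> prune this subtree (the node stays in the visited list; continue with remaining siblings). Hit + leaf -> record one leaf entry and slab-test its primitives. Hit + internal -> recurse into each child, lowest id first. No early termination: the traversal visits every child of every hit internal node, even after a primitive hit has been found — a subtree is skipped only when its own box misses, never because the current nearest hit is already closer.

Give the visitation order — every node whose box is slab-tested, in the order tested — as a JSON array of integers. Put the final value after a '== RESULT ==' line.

Walk:
N0 x:[1,35] y:[13,41] z:[19,32] -> hit [19,32], descend [11, 17]
  N11 x:[17,35] y:[13,41] z:[19,91/3] -> hit [19,91/3], descend [8, 22]
    N8 x:[26,35] y:[13,41] z:[82/3,91/3] -> hit [82/3,91/3], descend [3, 7]
      N3 x:[31,32] y:[13,19] z:[89/3,91/3] -> miss, prune
      N7 x:[26,35] y:[32,41] z:[82/3,30] -> miss, prune
    N22 x:[17,20] y:[16,22] z:[19,59/3] -> hit [19,59/3] leaf, test {P0@t=19}
  N17 x:[1,20] y:[20,38] z:[23,32] -> miss, prune

order=[0, 11, 8, 3, 7, 22, 17]  |boxes|=7  |leaves|=1  hit=P0

== RESULT ==
[0, 11, 8, 3, 7, 22, 17]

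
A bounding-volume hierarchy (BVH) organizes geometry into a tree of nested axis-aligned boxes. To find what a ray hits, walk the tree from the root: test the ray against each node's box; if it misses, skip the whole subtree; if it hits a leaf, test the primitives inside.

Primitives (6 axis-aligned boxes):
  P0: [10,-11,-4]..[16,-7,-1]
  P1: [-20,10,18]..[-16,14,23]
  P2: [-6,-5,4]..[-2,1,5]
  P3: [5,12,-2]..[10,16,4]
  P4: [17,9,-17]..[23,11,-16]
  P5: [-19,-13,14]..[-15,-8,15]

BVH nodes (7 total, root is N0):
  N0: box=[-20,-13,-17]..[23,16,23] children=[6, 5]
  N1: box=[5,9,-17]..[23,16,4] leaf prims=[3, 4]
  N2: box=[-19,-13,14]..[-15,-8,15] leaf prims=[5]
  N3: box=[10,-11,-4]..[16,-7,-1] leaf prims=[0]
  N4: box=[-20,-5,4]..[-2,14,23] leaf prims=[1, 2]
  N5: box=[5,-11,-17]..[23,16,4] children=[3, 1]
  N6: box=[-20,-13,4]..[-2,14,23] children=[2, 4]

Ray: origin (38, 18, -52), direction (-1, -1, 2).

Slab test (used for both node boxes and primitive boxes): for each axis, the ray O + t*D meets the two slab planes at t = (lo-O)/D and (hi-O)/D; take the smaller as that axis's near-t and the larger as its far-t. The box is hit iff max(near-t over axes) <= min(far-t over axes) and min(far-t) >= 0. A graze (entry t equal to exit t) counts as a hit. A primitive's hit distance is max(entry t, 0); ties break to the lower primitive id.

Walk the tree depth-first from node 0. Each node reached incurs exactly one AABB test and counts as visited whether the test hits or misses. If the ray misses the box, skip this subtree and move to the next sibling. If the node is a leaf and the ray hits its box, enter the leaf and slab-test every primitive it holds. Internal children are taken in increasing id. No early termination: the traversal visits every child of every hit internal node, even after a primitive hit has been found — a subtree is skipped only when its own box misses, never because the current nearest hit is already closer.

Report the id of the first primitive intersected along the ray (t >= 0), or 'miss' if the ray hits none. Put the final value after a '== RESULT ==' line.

Traverse from the root:
N0 x:[15,58] y:[2,31] z:[35/2,75/2] -> hit [35/2,31], descend [5, 6]
  N5 x:[15,33] y:[2,29] z:[35/2,28] -> hit [35/2,28], descend [1, 3]
    N1 x:[15,33] y:[2,9] z:[35/2,28] -> miss, prune
    N3 x:[22,28] y:[25,29] z:[24,51/2] -> hit [25,51/2] leaf, test {P0@t=25}
  N6 x:[40,58] y:[4,31] z:[28,75/2] -> miss, prune

5 AABB tests over nodes [0, 5, 1, 3, 6]; 1 leaf entered; closest P0.

== RESULT ==
0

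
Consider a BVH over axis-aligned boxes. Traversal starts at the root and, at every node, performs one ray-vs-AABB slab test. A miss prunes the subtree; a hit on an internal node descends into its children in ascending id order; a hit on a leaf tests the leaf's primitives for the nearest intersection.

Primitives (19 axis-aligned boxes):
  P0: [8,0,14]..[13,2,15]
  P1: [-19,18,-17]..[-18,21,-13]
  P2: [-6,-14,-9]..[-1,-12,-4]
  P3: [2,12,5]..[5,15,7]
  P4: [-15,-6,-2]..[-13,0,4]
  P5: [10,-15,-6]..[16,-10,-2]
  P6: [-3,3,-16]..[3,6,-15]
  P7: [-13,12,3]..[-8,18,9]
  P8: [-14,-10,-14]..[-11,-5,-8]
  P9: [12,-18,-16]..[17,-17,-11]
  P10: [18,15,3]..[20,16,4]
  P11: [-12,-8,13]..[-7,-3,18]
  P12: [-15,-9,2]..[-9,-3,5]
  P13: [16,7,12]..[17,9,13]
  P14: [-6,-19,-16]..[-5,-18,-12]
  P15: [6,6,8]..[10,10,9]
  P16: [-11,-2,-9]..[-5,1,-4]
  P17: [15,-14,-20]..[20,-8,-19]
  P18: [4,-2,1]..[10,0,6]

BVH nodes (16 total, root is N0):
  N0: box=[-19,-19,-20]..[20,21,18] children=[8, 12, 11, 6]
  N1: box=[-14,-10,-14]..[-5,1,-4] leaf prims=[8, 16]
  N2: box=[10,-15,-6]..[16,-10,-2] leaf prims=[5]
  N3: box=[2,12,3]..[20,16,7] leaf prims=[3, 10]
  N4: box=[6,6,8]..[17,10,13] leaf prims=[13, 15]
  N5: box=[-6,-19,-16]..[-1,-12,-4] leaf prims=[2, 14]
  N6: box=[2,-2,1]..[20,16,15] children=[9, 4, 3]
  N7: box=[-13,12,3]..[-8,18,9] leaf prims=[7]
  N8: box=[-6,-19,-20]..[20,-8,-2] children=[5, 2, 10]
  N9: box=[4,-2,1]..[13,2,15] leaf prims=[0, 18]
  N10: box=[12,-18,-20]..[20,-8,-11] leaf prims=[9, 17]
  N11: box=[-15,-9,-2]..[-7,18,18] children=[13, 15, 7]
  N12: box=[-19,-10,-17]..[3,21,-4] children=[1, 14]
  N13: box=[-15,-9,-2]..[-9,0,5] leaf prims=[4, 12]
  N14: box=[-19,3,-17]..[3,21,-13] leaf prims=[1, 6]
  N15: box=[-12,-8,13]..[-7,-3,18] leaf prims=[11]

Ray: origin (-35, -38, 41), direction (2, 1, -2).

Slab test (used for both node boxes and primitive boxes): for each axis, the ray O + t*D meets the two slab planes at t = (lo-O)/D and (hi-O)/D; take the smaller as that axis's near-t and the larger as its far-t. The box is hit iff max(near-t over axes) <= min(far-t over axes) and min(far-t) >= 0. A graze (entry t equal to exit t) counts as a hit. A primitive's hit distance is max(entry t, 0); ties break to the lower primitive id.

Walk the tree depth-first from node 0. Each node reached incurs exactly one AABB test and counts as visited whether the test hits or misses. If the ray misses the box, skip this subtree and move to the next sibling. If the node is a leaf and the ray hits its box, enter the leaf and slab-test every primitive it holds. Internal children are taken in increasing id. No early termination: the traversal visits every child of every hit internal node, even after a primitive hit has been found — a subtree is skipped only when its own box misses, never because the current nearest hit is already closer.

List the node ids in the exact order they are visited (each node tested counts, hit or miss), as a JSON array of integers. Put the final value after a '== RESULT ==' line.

Trace the traversal:
N0 x:[8,55/2] y:[19,59] z:[23/2,61/2] -> hit [19,55/2], descend [6, 8, 11, 12]
  N6 x:[37/2,55/2] y:[36,54] z:[13,20] -> miss, prune
  N8 x:[29/2,55/2] y:[19,30] z:[43/2,61/2] -> hit [43/2,55/2], descend [2, 5, 10]
    N2 x:[45/2,51/2] y:[23,28] z:[43/2,47/2] -> hit [23,47/2] leaf, test {P5@t=23}
    N5 x:[29/2,17] y:[19,26] z:[45/2,57/2] -> miss, prune
    N10 x:[47/2,55/2] y:[20,30] z:[26,61/2] -> hit [26,55/2] leaf, test {P9(miss), P17(miss)}
  N11 x:[10,14] y:[29,56] z:[23/2,43/2] -> miss, prune
  N12 x:[8,19] y:[28,59] z:[45/2,29] -> miss, prune

order=[0, 6, 8, 2, 5, 10, 11, 12]  |boxes|=8  |leaves|=2  hit=P5

== RESULT ==
[0, 6, 8, 2, 5, 10, 11, 12]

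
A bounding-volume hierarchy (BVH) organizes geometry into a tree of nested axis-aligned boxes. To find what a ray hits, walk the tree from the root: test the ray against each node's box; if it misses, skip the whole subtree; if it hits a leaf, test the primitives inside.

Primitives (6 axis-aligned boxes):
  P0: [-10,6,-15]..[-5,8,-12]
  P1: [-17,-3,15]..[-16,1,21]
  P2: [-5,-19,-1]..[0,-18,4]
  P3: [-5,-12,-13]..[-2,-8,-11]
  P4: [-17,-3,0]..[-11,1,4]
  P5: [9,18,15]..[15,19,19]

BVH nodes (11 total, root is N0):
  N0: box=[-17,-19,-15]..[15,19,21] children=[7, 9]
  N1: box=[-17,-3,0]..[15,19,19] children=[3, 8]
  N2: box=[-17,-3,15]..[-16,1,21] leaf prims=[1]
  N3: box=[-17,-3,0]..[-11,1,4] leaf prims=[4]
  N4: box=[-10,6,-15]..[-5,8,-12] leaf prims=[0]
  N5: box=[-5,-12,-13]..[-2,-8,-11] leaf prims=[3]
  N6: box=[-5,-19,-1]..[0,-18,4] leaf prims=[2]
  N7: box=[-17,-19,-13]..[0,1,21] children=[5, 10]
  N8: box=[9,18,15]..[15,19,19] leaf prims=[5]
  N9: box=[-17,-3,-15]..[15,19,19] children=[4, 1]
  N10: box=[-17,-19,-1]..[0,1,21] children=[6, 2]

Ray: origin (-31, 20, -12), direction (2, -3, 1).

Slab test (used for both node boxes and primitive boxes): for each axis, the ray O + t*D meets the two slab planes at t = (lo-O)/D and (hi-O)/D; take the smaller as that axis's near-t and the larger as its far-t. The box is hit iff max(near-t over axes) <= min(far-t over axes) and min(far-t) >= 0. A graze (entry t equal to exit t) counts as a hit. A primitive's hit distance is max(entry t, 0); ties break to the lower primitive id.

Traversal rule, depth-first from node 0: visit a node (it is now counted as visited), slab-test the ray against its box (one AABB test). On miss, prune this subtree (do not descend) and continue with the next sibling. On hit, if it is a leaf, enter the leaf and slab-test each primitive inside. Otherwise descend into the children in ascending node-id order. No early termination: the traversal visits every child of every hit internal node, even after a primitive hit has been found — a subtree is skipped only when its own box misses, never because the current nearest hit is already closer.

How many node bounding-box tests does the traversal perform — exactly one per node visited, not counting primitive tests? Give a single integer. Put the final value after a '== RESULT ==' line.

Walk:
N0 x:[7,23] y:[1/3,13] z:[-3,33] -> hit [7,13], descend [7, 9]
  N7 x:[7,31/2] y:[19/3,13] z:[-1,33] -> hit [7,13], descend [5, 10]
    N5 x:[13,29/2] y:[28/3,32/3] z:[-1,1] -> miss, prune
    N10 x:[7,31/2] y:[19/3,13] z:[11,33] -> hit [11,13], descend [2, 6]
      N2 x:[7,15/2] y:[19/3,23/3] z:[27,33] -> miss, prune
      N6 x:[13,31/2] y:[38/3,13] z:[11,16] -> hit [13,13] leaf, test {P2@t=13}
  N9 x:[7,23] y:[1/3,23/3] z:[-3,31] -> hit [7,23/3], descend [1, 4]
    N1 x:[7,23] y:[1/3,23/3] z:[12,31] -> miss, prune
    N4 x:[21/2,13] y:[4,14/3] z:[-3,0] -> miss, prune

Summary -> nodes [0, 7, 5, 10, 2, 6, 9, 1, 4]; box-tests=9; leaf-entries=1; first=P2

== RESULT ==
9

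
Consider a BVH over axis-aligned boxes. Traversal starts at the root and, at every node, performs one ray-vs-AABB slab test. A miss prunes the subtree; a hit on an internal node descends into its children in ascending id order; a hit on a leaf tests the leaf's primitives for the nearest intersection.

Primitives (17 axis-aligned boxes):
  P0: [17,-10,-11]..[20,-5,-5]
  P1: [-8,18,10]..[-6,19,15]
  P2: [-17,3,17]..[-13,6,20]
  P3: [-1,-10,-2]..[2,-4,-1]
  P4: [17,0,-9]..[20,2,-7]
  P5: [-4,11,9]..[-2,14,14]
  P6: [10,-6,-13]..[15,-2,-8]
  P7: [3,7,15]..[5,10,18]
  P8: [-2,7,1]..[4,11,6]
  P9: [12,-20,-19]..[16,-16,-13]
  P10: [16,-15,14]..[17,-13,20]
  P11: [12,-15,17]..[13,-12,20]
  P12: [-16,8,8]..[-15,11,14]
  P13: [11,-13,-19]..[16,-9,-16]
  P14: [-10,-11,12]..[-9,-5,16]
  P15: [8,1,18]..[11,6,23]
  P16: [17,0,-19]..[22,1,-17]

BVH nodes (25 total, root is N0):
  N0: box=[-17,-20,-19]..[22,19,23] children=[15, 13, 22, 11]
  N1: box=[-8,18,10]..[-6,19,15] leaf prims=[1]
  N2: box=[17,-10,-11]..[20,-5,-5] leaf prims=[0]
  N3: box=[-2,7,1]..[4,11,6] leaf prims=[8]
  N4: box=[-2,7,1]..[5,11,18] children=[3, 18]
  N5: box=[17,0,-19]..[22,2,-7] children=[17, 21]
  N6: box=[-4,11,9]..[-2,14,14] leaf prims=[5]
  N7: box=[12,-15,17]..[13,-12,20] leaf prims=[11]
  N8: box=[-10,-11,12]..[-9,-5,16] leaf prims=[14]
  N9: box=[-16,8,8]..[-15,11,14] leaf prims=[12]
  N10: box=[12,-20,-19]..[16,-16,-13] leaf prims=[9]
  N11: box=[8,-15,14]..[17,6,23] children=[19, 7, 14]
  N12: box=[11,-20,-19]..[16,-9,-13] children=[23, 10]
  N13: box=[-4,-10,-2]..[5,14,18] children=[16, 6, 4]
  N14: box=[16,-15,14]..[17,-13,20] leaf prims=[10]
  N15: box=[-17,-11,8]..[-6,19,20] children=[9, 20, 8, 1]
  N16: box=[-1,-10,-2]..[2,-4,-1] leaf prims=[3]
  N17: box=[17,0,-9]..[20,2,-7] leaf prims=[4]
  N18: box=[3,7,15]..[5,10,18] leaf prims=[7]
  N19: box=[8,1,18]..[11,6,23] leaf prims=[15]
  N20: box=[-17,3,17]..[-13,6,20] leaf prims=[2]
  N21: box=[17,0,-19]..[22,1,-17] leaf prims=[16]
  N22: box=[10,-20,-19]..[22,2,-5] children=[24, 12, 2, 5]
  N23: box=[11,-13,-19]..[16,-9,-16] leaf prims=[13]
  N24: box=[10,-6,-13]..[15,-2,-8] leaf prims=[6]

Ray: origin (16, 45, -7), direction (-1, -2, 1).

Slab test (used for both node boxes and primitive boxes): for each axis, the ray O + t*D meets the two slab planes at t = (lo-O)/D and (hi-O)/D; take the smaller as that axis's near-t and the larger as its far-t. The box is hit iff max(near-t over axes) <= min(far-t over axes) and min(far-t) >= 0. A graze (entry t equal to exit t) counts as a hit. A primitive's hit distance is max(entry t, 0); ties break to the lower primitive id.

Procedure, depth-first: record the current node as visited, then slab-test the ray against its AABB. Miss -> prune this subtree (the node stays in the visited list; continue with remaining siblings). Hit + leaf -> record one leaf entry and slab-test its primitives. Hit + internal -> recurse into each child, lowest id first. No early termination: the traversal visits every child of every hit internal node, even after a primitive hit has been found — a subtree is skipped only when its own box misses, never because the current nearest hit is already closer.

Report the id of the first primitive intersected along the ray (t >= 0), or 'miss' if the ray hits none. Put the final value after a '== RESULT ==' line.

Trace the traversal:
N0 x:[-6,33] y:[13,65/2] z:[-12,30] -> hit [13,30], descend [11, 13, 15, 22]
  N11 x:[-1,8] y:[39/2,30] z:[21,30] -> miss, prune
  N13 x:[11,20] y:[31/2,55/2] z:[5,25] -> hit [31/2,20], descend [4, 6, 16]
    N4 x:[11,18] y:[17,19] z:[8,25] -> hit [17,18], descend [3, 18]
      N3 x:[12,18] y:[17,19] z:[8,13] -> miss, prune
      N18 x:[11,13] y:[35/2,19] z:[22,25] -> miss, prune
    N6 x:[18,20] y:[31/2,17] z:[16,21] -> miss, prune
    N16 x:[14,17] y:[49/2,55/2] z:[5,6] -> miss, prune
  N15 x:[22,33] y:[13,28] z:[15,27] -> hit [22,27], descend [1, 8, 9, 20]
    N1 x:[22,24] y:[13,27/2] z:[17,22] -> miss, prune
    N8 x:[25,26] y:[25,28] z:[19,23] -> miss, prune
    N9 x:[31,32] y:[17,37/2] z:[15,21] -> miss, prune
    N20 x:[29,33] y:[39/2,21] z:[24,27] -> miss, prune
  N22 x:[-6,6] y:[43/2,65/2] z:[-12,2] -> miss, prune

14 AABB tests over nodes [0, 11, 13, 4, 3, 18, 6, 16, 15, 1, 8, 9, 20, 22]; 0 leaves entered; closest miss.

== RESULT ==
miss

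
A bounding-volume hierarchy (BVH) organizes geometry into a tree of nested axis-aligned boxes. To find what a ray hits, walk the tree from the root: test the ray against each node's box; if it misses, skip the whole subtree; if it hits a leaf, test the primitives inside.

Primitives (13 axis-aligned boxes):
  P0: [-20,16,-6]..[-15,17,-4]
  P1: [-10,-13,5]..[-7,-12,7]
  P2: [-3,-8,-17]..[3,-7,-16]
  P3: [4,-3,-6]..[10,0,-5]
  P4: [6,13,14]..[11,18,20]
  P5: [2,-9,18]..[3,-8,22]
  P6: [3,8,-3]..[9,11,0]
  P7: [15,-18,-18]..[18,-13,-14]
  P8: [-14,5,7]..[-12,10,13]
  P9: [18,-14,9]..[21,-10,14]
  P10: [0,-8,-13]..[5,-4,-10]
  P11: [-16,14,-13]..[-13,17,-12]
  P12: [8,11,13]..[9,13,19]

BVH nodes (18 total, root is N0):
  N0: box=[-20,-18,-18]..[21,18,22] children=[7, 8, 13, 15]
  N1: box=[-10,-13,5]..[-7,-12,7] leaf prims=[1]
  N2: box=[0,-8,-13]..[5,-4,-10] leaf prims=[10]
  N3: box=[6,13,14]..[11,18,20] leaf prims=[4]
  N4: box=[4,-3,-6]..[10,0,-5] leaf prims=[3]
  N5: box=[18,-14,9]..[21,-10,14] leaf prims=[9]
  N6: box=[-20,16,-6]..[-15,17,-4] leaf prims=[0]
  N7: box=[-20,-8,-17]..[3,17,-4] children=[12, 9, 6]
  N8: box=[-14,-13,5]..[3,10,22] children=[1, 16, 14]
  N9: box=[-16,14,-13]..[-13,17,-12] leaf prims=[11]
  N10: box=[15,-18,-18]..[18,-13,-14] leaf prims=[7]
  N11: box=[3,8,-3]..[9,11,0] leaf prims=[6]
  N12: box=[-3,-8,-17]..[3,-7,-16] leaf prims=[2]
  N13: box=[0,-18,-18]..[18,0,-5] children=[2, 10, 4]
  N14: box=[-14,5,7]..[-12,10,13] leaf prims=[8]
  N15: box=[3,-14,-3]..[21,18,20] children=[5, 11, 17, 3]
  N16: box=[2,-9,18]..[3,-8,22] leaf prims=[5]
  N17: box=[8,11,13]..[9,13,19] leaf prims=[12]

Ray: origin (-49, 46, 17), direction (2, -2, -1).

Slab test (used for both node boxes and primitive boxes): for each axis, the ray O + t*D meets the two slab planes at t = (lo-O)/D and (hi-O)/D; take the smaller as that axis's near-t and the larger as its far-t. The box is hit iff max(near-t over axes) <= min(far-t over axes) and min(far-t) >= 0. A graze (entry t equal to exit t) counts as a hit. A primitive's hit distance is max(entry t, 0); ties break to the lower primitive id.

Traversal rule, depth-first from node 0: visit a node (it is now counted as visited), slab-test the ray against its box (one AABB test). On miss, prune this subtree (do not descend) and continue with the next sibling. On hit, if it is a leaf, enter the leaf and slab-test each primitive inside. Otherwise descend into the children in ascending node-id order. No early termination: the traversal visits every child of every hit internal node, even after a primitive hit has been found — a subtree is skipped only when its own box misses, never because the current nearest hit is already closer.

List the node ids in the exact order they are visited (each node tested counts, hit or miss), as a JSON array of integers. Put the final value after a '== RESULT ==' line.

Trace the traversal:
N0 x:[29/2,35] y:[14,32] z:[-5,35] -> hit [29/2,32], descend [7, 8, 13, 15]
  N7 x:[29/2,26] y:[29/2,27] z:[21,34] -> hit [21,26], descend [6, 9, 12]
    N6 x:[29/2,17] y:[29/2,15] z:[21,23] -> miss, prune
    N9 x:[33/2,18] y:[29/2,16] z:[29,30] -> miss, prune
    N12 x:[23,26] y:[53/2,27] z:[33,34] -> miss, prune
  N8 x:[35/2,26] y:[18,59/2] z:[-5,12] -> miss, prune
  N13 x:[49/2,67/2] y:[23,32] z:[22,35] -> hit [49/2,32], descend [2, 4, 10]
    N2 x:[49/2,27] y:[25,27] z:[27,30] -> hit [27,27] leaf, test {P10@t=27}
    N4 x:[53/2,59/2] y:[23,49/2] z:[22,23] -> miss, prune
    N10 x:[32,67/2] y:[59/2,32] z:[31,35] -> hit [32,32] leaf, test {P7@t=32}
  N15 x:[26,35] y:[14,30] z:[-3,20] -> miss, prune

order=[0, 7, 6, 9, 12, 8, 13, 2, 4, 10, 15]  |boxes|=11  |leaves|=2  hit=P10

== RESULT ==
[0, 7, 6, 9, 12, 8, 13, 2, 4, 10, 15]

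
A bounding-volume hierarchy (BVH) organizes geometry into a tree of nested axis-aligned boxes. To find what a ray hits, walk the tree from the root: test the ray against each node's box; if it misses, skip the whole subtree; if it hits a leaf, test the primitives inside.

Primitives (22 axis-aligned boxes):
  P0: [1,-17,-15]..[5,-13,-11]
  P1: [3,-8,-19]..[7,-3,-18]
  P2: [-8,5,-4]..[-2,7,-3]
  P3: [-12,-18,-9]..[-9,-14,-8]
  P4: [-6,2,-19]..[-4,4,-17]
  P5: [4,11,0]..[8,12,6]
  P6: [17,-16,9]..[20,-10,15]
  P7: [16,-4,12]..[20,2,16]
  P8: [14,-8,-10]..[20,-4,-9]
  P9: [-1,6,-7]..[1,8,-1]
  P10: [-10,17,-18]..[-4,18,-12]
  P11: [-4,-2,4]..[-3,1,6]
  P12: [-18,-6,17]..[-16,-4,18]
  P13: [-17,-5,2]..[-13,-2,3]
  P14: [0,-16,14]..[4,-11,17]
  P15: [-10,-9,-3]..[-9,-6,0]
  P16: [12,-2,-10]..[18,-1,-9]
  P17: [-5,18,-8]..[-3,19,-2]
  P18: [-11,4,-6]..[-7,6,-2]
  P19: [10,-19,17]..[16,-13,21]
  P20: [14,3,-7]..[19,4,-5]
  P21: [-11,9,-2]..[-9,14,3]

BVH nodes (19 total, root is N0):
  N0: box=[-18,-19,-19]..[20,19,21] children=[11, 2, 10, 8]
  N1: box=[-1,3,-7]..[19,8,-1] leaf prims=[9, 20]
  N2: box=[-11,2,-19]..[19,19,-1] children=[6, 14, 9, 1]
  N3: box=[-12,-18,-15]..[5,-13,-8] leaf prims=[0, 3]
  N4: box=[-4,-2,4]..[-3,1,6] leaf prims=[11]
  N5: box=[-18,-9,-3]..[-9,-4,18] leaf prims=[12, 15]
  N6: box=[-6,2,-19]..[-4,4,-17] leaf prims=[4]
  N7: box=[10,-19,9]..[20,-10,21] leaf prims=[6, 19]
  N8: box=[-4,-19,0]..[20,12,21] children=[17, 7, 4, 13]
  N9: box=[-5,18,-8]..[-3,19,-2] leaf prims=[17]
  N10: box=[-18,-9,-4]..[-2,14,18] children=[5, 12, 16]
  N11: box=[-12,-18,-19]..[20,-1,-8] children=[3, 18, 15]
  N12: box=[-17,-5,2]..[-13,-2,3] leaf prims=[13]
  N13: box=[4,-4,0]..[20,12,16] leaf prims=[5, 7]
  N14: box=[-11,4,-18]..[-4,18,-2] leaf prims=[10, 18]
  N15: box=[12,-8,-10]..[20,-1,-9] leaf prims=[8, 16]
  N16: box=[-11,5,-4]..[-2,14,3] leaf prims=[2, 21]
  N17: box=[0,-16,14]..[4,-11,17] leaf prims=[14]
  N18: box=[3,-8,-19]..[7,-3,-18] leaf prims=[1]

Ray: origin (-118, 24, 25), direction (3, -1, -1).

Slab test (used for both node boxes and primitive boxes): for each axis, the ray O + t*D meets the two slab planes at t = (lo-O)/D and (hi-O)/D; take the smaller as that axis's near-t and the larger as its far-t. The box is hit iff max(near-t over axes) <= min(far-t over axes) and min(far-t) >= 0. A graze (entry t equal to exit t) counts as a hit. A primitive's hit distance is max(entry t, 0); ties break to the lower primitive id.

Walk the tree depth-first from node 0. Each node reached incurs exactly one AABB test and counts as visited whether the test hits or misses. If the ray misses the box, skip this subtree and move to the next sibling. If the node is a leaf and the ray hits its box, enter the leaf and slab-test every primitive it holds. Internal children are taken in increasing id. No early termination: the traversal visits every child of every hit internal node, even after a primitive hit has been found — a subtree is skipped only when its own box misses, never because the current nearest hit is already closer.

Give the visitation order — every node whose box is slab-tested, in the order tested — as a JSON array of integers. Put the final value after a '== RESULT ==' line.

Walk:
N0 x:[100/3,46] y:[5,43] z:[4,44] -> hit [100/3,43], descend [2, 8, 10, 11]
  N2 x:[107/3,137/3] y:[5,22] z:[26,44] -> miss, prune
  N8 x:[38,46] y:[12,43] z:[4,25] -> miss, prune
  N10 x:[100/3,116/3] y:[10,33] z:[7,29] -> miss, prune
  N11 x:[106/3,46] y:[25,42] z:[33,44] -> hit [106/3,42], descend [3, 15, 18]
    N3 x:[106/3,41] y:[37,42] z:[33,40] -> hit [37,40] leaf, test {P0@t=119/3, P3(miss)}
    N15 x:[130/3,46] y:[25,32] z:[34,35] -> miss, prune
    N18 x:[121/3,125/3] y:[27,32] z:[43,44] -> miss, prune

8 AABB tests over nodes [0, 2, 8, 10, 11, 3, 15, 18]; 1 leaf entered; closest P0.

== RESULT ==
[0, 2, 8, 10, 11, 3, 15, 18]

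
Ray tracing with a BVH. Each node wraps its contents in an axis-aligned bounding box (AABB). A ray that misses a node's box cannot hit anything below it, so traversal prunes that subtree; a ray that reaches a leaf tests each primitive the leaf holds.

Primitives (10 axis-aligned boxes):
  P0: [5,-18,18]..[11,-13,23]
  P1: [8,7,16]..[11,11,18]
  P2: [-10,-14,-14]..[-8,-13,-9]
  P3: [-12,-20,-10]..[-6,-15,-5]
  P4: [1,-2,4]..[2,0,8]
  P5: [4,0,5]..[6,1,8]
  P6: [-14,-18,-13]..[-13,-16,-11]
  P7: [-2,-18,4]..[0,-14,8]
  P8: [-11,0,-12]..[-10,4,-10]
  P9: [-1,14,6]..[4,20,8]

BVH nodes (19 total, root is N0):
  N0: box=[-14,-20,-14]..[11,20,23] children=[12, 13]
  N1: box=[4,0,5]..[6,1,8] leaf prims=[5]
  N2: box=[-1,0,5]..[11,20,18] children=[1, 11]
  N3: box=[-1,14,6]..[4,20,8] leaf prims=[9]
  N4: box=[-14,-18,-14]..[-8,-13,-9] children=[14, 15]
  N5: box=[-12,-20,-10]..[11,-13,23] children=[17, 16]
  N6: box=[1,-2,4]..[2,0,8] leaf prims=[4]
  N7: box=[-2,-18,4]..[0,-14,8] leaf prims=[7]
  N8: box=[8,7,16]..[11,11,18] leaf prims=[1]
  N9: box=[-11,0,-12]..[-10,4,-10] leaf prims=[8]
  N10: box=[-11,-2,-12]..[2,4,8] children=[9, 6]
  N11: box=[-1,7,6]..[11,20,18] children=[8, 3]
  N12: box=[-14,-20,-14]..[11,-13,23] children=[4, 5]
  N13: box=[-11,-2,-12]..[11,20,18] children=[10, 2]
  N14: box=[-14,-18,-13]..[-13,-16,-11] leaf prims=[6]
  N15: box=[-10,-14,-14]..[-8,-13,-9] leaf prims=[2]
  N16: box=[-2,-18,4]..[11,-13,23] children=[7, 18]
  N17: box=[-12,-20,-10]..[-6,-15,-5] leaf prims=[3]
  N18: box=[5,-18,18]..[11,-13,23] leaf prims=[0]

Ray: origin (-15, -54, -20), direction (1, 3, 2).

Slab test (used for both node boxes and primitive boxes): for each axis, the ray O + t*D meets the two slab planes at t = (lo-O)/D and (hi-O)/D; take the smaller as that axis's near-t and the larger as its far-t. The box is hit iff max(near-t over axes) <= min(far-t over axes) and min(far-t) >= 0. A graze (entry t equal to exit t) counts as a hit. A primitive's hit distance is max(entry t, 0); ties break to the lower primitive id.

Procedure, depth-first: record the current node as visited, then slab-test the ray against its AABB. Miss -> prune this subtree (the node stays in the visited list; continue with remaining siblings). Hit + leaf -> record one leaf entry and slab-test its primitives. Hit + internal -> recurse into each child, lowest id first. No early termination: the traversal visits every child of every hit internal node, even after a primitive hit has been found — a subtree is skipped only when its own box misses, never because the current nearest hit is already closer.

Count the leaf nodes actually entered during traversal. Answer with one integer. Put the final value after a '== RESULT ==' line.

Walk:
N0 x:[1,26] y:[34/3,74/3] z:[3,43/2] -> hit [34/3,43/2], descend [12, 13]
  N12 x:[1,26] y:[34/3,41/3] z:[3,43/2] -> hit [34/3,41/3], descend [4, 5]
    N4 x:[1,7] y:[12,41/3] z:[3,11/2] -> miss, prune
    N5 x:[3,26] y:[34/3,41/3] z:[5,43/2] -> hit [34/3,41/3], descend [16, 17]
      N16 x:[13,26] y:[12,41/3] z:[12,43/2] -> hit [13,41/3], descend [7, 18]
        N7 x:[13,15] y:[12,40/3] z:[12,14] -> hit [13,40/3] leaf, test {P7@t=13}
        N18 x:[20,26] y:[12,41/3] z:[19,43/2] -> miss, prune
      N17 x:[3,9] y:[34/3,13] z:[5,15/2] -> miss, prune
  N13 x:[4,26] y:[52/3,74/3] z:[4,19] -> hit [52/3,19], descend [2, 10]
    N2 x:[14,26] y:[18,74/3] z:[25/2,19] -> hit [18,19], descend [1, 11]
      N1 x:[19,21] y:[18,55/3] z:[25/2,14] -> miss, prune
      N11 x:[14,26] y:[61/3,74/3] z:[13,19] -> miss, prune
    N10 x:[4,17] y:[52/3,58/3] z:[4,14] -> miss, prune

order=[0, 12, 4, 5, 16, 7, 18, 17, 13, 2, 1, 11, 10]  |boxes|=13  |leaves|=1  hit=P7

== RESULT ==
1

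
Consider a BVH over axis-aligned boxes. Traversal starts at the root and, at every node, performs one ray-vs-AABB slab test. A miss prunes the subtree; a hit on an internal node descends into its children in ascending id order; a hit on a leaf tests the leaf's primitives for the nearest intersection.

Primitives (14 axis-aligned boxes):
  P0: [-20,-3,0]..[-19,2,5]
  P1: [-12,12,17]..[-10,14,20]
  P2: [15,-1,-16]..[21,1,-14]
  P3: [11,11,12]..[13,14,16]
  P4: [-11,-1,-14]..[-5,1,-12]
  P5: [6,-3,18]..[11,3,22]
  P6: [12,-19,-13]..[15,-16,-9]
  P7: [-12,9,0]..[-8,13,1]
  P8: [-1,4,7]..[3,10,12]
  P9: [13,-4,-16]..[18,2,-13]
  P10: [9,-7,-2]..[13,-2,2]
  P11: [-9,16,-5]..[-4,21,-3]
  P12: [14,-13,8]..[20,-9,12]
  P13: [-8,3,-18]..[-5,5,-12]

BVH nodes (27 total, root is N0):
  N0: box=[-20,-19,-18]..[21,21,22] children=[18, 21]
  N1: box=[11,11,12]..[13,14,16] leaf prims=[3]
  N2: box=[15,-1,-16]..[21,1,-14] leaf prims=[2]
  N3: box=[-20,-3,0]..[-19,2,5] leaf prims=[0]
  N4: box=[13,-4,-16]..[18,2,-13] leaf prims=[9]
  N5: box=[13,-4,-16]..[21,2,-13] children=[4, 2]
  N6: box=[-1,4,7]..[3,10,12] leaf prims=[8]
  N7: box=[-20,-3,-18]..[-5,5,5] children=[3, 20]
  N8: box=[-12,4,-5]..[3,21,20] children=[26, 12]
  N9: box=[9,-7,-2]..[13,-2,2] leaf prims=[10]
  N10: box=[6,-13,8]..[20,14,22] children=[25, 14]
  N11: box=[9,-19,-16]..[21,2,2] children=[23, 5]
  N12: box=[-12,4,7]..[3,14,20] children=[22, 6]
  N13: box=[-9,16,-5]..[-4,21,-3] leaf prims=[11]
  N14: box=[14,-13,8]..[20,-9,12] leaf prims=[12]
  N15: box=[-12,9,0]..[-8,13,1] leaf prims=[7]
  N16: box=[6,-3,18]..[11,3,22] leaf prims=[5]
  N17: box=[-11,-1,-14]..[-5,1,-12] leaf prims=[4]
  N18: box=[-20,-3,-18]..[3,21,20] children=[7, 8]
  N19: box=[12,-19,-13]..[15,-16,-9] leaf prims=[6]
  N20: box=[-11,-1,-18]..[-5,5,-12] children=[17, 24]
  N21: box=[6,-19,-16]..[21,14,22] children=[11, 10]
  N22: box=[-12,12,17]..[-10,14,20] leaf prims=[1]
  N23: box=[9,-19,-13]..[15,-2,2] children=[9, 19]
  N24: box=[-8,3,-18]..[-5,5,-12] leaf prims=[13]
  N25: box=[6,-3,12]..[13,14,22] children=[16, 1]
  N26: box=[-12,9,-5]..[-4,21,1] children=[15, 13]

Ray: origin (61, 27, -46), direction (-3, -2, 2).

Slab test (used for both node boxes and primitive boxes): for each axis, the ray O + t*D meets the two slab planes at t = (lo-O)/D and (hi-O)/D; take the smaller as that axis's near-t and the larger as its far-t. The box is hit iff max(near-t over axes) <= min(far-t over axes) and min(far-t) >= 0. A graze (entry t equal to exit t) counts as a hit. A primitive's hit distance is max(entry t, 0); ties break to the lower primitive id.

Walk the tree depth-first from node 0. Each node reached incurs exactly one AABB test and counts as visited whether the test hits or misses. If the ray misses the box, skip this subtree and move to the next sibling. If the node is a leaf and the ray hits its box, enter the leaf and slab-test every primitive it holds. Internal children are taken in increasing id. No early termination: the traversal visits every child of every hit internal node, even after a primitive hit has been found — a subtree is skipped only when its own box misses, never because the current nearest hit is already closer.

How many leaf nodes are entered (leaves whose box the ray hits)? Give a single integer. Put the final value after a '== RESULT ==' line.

Traverse from the root:
N0 x:[40/3,27] y:[3,23] z:[14,34] -> hit [14,23], descend [18, 21]
  N18 x:[58/3,27] y:[3,15] z:[14,33] -> miss, prune
  N21 x:[40/3,55/3] y:[13/2,23] z:[15,34] -> hit [15,55/3], descend [10, 11]
    N10 x:[41/3,55/3] y:[13/2,20] z:[27,34] -> miss, prune
    N11 x:[40/3,52/3] y:[25/2,23] z:[15,24] -> hit [15,52/3], descend [5, 23]
      N5 x:[40/3,16] y:[25/2,31/2] z:[15,33/2] -> hit [15,31/2], descend [2, 4]
        N2 x:[40/3,46/3] y:[13,14] z:[15,16] -> miss, prune
        N4 x:[43/3,16] y:[25/2,31/2] z:[15,33/2] -> hit [15,31/2] leaf, test {P9@t=15}
      N23 x:[46/3,52/3] y:[29/2,23] z:[33/2,24] -> hit [33/2,52/3], descend [9, 19]
        N9 x:[16,52/3] y:[29/2,17] z:[22,24] -> miss, prune
        N19 x:[46/3,49/3] y:[43/2,23] z:[33/2,37/2] -> miss, prune

11 AABB tests over nodes [0, 18, 21, 10, 11, 5, 2, 4, 23, 9, 19]; 1 leaf entered; closest P9.

== RESULT ==
1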